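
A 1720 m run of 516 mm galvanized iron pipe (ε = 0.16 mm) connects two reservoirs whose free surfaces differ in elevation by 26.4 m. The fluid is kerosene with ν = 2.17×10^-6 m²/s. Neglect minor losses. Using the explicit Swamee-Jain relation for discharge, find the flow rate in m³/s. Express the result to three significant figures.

Swamee-Jain (Type II): Q = -0.965·√(gD⁵h_f/L)·ln[ε/(3.7D) + √(3.17ν²L/(gD³h_f))]
√(gD⁵h_f/L) = √(9.81·0.516⁵·26.4/1720) = 0.07422
ε/(3.7D) = 8.38×10^-5; √(3.17ν²L/(gD³h_f)) = 2.69×10^-5
Q = -0.965·0.07422·ln(1.107×10^-4) = 0.6524 m³/s
Check: V = 3.12 m/s, Re = 7.42×10^5, f = 0.01607, h_f = 26.6 m ≈ 26.4 m ✓

Q ≈ 0.652 m³/s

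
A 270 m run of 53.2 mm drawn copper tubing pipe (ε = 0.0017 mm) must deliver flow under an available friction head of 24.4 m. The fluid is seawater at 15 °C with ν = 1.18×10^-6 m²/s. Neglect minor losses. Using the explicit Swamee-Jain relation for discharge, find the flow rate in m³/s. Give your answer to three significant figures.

Swamee-Jain (Type II): Q = -0.965·√(gD⁵h_f/L)·ln[ε/(3.7D) + √(3.17ν²L/(gD³h_f))]
√(gD⁵h_f/L) = √(9.81·0.0532⁵·24.4/270) = 6.146×10^-4
ε/(3.7D) = 8.64×10^-6; √(3.17ν²L/(gD³h_f)) = 1.82×10^-4
Q = -0.965·6.146×10^-4·ln(1.905×10^-4) = 0.005081 m³/s
Check: V = 2.29 m/s, Re = 1.03×10^5, f = 0.01795, h_f = 24.3 m ≈ 24.4 m ✓

Q ≈ 0.00508 m³/s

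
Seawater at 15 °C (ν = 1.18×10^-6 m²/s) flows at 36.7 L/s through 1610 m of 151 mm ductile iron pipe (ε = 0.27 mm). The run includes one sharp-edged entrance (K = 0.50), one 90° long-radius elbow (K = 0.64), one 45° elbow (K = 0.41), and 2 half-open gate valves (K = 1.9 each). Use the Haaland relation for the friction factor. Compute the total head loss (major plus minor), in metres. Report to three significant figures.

H_L ≈ 54.6 m

V = 4Q/(πD²) = 2.049 m/s; V²/2g = 0.2141 m
Re = 2.62×10^5, ε/D = 0.00179 → f = 0.02344 (Haaland)
Major: h_f = f(L/D)·V²/2g = 0.02344·10662·0.2141 = 53.49 m
Minor: ΣK = 5.35; h_m = ΣK·V²/2g = 1.145 m
Total H_L = 53.49 + 1.145 = 54.64 m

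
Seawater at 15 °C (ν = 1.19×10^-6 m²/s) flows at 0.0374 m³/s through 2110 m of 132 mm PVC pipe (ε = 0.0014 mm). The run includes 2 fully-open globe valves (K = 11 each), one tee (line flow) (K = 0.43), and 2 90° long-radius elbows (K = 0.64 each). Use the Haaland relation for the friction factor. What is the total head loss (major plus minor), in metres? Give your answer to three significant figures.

V = 4Q/(πD²) = 2.733 m/s; V²/2g = 0.3807 m
Re = 3.03×10^5, ε/D = 1.06×10^-5 → f = 0.01440 (Haaland)
Major: h_f = f(L/D)·V²/2g = 0.01440·15985·0.3807 = 87.63 m
Minor: ΣK = 23.7; h_m = ΣK·V²/2g = 9.026 m
Total H_L = 87.63 + 9.026 = 96.66 m

H_L ≈ 96.7 m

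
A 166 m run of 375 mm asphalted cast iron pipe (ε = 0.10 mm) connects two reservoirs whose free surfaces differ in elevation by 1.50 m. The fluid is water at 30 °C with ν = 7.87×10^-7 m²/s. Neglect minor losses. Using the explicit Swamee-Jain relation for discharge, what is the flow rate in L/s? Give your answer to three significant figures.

Swamee-Jain (Type II): Q = -0.965·√(gD⁵h_f/L)·ln[ε/(3.7D) + √(3.17ν²L/(gD³h_f))]
√(gD⁵h_f/L) = √(9.81·0.375⁵·1.50/166) = 0.02564
ε/(3.7D) = 7.21×10^-5; √(3.17ν²L/(gD³h_f)) = 2.05×10^-5
Q = -0.965·0.02564·ln(9.257×10^-5) = 0.2298 m³/s
Check: V = 2.08 m/s, Re = 9.91×10^5, f = 0.01546, h_f = 1.51 m ≈ 1.50 m ✓

Q ≈ 230 L/s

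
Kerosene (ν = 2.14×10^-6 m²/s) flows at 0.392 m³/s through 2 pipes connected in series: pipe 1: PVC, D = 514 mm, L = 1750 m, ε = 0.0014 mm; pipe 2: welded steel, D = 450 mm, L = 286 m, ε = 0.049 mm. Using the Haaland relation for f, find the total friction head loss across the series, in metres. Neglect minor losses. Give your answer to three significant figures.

H ≈ 11.1 m

Pipe 1: V = 1.889 m/s, Re = 4.54×10^5, ε/D = 2.72×10^-6, f = 0.01332, h_1 = f(L/D)V²/2g = 8.250 m
Pipe 2: V = 2.465 m/s, Re = 5.18×10^5, ε/D = 1.09×10^-4, f = 0.01431, h_2 = f(L/D)V²/2g = 2.815 m
Series → Q common, losses add: H = Σh = 11.06 m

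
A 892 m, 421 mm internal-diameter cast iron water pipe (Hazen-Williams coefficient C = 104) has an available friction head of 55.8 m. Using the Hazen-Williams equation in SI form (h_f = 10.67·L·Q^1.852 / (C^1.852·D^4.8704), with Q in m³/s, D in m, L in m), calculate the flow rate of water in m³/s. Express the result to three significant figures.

Rearranging: Q = [h_f·C^1.852·D^4.8704 / (10.67·L)]^(1/1.852)
Q = [55.8·104^1.852·0.421^4.8704 / (10.67·892)]^0.540 = 0.6666 m³/s

Q ≈ 0.667 m³/s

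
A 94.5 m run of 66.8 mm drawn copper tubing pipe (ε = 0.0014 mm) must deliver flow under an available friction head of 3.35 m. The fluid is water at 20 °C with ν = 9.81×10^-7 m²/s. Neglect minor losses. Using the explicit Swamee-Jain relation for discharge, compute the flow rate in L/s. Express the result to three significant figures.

Swamee-Jain (Type II): Q = -0.965·√(gD⁵h_f/L)·ln[ε/(3.7D) + √(3.17ν²L/(gD³h_f))]
√(gD⁵h_f/L) = √(9.81·0.0668⁵·3.35/94.5) = 6.801×10^-4
ε/(3.7D) = 5.66×10^-6; √(3.17ν²L/(gD³h_f)) = 1.72×10^-4
Q = -0.965·6.801×10^-4·ln(1.772×10^-4) = 0.005669 m³/s
Check: V = 1.62 m/s, Re = 1.10×10^5, f = 0.01764, h_f = 3.33 m ≈ 3.35 m ✓

Q ≈ 5.67 L/s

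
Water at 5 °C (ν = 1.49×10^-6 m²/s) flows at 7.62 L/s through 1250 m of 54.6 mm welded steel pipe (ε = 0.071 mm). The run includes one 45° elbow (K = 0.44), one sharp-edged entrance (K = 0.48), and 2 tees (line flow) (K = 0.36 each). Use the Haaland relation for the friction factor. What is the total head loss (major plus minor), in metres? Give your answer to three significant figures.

H_L ≈ 281 m

V = 4Q/(πD²) = 3.254 m/s; V²/2g = 0.5398 m
Re = 1.19×10^5, ε/D = 0.00130 → f = 0.02267 (Haaland)
Major: h_f = f(L/D)·V²/2g = 0.02267·22894·0.5398 = 280.2 m
Minor: ΣK = 1.64; h_m = ΣK·V²/2g = 0.8853 m
Total H_L = 280.2 + 0.8853 = 281.1 m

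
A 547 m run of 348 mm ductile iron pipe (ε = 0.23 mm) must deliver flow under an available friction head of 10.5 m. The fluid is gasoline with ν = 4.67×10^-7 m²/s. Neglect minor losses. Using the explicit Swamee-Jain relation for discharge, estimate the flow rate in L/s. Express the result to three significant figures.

Q ≈ 257 L/s

Swamee-Jain (Type II): Q = -0.965·√(gD⁵h_f/L)·ln[ε/(3.7D) + √(3.17ν²L/(gD³h_f))]
√(gD⁵h_f/L) = √(9.81·0.348⁵·10.5/547) = 0.03100
ε/(3.7D) = 1.79×10^-4; √(3.17ν²L/(gD³h_f)) = 9.33×10^-6
Q = -0.965·0.03100·ln(1.880×10^-4) = 0.2567 m³/s
Check: V = 2.70 m/s, Re = 2.01×10^6, f = 0.01807, h_f = 10.5 m ≈ 10.5 m ✓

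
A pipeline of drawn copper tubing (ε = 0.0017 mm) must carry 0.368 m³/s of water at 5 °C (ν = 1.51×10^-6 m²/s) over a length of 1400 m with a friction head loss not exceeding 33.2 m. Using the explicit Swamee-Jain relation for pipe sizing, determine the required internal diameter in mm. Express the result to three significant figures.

D ≈ 359 mm

Swamee-Jain (Type III): D = 0.66·[ε^1.25·(LQ²/(gh_f))^4.75 + ν·Q^9.4·(L/(gh_f))^5.2]^0.04
LQ²/(gh_f) = 0.5821; L/(gh_f) = 4.299
Term 1 = ε^1.25·(…)^4.75 = 4.70×10^-9; Term 2 = ν·Q^9.4·(…)^5.2 = 2.46×10^-7
D = 0.66·(4.70×10^-9 + 2.46×10^-7)^0.04 = 0.3594 m = 359 mm
Check: V = 3.63 m/s, Re = 8.63×10^5, f = 0.01201, h_f = 31.4 m ≈ 33.2 m ✓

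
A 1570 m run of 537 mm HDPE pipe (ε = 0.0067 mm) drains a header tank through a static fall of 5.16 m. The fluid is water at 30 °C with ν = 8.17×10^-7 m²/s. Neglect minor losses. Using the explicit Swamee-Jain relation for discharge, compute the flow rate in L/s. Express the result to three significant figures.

Swamee-Jain (Type II): Q = -0.965·√(gD⁵h_f/L)·ln[ε/(3.7D) + √(3.17ν²L/(gD³h_f))]
√(gD⁵h_f/L) = √(9.81·0.537⁵·5.16/1570) = 0.03794
ε/(3.7D) = 3.37×10^-6; √(3.17ν²L/(gD³h_f)) = 2.06×10^-5
Q = -0.965·0.03794·ln(2.396×10^-5) = 0.3896 m³/s
Check: V = 1.72 m/s, Re = 1.13×10^6, f = 0.01170, h_f = 5.16 m ≈ 5.16 m ✓

Q ≈ 390 L/s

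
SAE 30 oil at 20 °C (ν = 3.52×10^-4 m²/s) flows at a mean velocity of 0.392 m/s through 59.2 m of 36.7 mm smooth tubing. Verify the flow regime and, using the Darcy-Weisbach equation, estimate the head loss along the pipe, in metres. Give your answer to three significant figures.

Re = VD/ν = 0.392·0.03670/3.52×10^-4 = 40.9 → laminar (Re < 2300)
f = 64/Re = 1.566
h_f = f(L/D)V²/(2g) = 1.566·(59.2/0.03670)·0.392²/(2·9.81) = 19.78 m

h_f ≈ 19.8 m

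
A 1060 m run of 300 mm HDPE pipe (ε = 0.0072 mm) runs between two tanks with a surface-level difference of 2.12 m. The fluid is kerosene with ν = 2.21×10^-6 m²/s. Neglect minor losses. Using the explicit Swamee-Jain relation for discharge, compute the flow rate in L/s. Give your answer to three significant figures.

Q ≈ 57.5 L/s

Swamee-Jain (Type II): Q = -0.965·√(gD⁵h_f/L)·ln[ε/(3.7D) + √(3.17ν²L/(gD³h_f))]
√(gD⁵h_f/L) = √(9.81·0.300⁵·2.12/1060) = 0.006905
ε/(3.7D) = 6.49×10^-6; √(3.17ν²L/(gD³h_f)) = 1.71×10^-4
Q = -0.965·0.006905·ln(1.774×10^-4) = 0.05755 m³/s
Check: V = 0.814 m/s, Re = 1.11×10^5, f = 0.01765, h_f = 2.11 m ≈ 2.12 m ✓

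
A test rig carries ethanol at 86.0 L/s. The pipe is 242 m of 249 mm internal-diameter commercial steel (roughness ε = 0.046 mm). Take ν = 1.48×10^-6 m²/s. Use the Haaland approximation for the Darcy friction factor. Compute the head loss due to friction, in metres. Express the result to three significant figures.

h_f ≈ 2.47 m

V = 4Q/(πD²) = 4·0.0860/(π·0.249²) = 1.766 m/s
Re = VD/ν = 1.766·0.249/1.48×10^-6 = 2.97×10^5 → turbulent
ε/D = 0.046/249 = 1.85×10^-4
Haaland: f = 0.01596
h_f = f(L/D)V²/(2g) = 0.01596·(242/0.249)·1.766²/(2·9.81) = 2.466 m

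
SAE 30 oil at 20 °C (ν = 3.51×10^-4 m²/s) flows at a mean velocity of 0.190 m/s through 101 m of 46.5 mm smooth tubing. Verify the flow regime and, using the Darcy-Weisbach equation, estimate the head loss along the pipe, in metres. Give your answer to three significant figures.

h_f ≈ 10.2 m

Re = VD/ν = 0.190·0.04650/3.51×10^-4 = 25.2 → laminar (Re < 2300)
f = 64/Re = 2.543
h_f = f(L/D)V²/(2g) = 2.543·(101/0.04650)·0.190²/(2·9.81) = 10.16 m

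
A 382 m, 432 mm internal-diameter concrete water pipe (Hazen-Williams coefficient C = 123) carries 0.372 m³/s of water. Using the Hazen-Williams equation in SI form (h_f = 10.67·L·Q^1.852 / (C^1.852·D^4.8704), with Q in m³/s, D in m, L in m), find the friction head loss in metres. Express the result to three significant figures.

h_f ≈ 5.24 m

h_f = 10.67·382·0.372^1.852 / (123^1.852·0.432^4.8704) = 5.245 m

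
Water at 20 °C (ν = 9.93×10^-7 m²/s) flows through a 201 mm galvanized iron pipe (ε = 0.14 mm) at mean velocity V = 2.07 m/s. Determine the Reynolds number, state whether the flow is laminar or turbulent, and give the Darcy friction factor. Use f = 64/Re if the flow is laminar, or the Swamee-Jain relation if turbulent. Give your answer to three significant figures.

Re = VD/ν = 2.070·0.201/9.93×10^-7 = 4.19×10^5
Re > 4000 → turbulent; ε/D = 6.97×10^-4
Swamee-Jain: f = 0.01905

Re ≈ 4.19×10^5; turbulent; f ≈ 0.0190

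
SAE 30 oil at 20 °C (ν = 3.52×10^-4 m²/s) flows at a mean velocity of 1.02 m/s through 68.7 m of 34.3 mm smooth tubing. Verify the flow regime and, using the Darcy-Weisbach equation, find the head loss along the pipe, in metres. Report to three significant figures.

h_f ≈ 68.4 m

Re = VD/ν = 1.02·0.03430/3.52×10^-4 = 99.4 → laminar (Re < 2300)
f = 64/Re = 0.6439
h_f = f(L/D)V²/(2g) = 0.6439·(68.7/0.03430)·1.02²/(2·9.81) = 68.39 m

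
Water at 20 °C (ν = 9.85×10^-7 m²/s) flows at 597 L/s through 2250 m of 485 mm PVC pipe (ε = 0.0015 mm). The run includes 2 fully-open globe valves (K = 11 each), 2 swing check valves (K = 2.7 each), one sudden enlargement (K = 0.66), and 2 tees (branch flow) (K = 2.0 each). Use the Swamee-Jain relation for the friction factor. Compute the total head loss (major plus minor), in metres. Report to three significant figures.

H_L ≈ 43.9 m

V = 4Q/(πD²) = 3.231 m/s; V²/2g = 0.5322 m
Re = 1.59×10^6, ε/D = 3.09×10^-6 → f = 0.01085 (Swamee-Jain)
Major: h_f = f(L/D)·V²/2g = 0.01085·4639·0.5322 = 26.80 m
Minor: ΣK = 32.1; h_m = ΣK·V²/2g = 17.06 m
Total H_L = 26.80 + 17.06 = 43.86 m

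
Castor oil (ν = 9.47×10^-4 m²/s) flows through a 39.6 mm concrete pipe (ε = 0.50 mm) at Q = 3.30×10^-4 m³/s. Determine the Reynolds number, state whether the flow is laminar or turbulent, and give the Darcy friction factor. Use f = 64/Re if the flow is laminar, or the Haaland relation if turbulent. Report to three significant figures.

V = 4Q/(πD²) = 0.2679 m/s
Re = VD/ν = 0.2679·0.0396/9.47×10^-4 = 11.2
Re < 2300 → laminar → f = 64/Re = 5.712

Re ≈ 11.2; laminar; f = 64/Re ≈ 5.71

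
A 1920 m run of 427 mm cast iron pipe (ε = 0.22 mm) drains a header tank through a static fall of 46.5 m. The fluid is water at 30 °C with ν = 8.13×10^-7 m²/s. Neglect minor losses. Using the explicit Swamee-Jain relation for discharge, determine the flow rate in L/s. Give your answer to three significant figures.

Swamee-Jain (Type II): Q = -0.965·√(gD⁵h_f/L)·ln[ε/(3.7D) + √(3.17ν²L/(gD³h_f))]
√(gD⁵h_f/L) = √(9.81·0.427⁵·46.5/1920) = 0.05807
ε/(3.7D) = 1.39×10^-4; √(3.17ν²L/(gD³h_f)) = 1.06×10^-5
Q = -0.965·0.05807·ln(1.499×10^-4) = 0.4935 m³/s
Check: V = 3.45 m/s, Re = 1.81×10^6, f = 0.01717, h_f = 46.7 m ≈ 46.5 m ✓

Q ≈ 493 L/s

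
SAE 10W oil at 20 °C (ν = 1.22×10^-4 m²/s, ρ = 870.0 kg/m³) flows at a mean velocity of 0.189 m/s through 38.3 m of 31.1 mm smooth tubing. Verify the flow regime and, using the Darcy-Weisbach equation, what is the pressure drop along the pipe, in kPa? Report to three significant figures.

Re = VD/ν = 0.189·0.03110/1.22×10^-4 = 48.2 → laminar (Re < 2300)
f = 64/Re = 1.328
h_f = f(L/D)V²/(2g) = 1.328·(38.3/0.03110)·0.189²/(2·9.81) = 2.978 m
Δp = ρg·h_f = 870.0·9.81·2.978 = 25.42 kPa

Δp ≈ 25.4 kPa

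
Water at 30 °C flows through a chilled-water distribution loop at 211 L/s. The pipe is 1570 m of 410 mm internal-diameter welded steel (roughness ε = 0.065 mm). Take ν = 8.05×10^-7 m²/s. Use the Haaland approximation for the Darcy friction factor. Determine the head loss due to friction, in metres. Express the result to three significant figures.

h_f ≈ 7.13 m

V = 4Q/(πD²) = 4·0.211/(π·0.410²) = 1.598 m/s
Re = VD/ν = 1.598·0.410/8.05×10^-7 = 8.14×10^5 → turbulent
ε/D = 0.065/410 = 1.59×10^-4
Haaland: f = 0.01431
h_f = f(L/D)V²/(2g) = 0.01431·(1570/0.410)·1.598²/(2·9.81) = 7.131 m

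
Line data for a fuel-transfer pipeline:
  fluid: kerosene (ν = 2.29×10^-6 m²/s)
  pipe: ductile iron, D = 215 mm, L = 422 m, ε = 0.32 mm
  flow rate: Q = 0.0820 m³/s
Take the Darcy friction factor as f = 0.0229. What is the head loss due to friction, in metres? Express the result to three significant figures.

h_f ≈ 11.7 m

V = 4Q/(πD²) = 4·0.0820/(π·0.215²) = 2.259 m/s
h_f = f(L/D)V²/(2g) = 0.02290·(422/0.215)·2.259²/(2·9.81) = 11.69 m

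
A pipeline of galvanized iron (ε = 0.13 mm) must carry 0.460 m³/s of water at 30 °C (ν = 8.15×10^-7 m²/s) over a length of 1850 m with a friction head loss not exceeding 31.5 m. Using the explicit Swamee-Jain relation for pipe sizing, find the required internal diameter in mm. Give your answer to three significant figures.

D ≈ 444 mm

Swamee-Jain (Type III): D = 0.66·[ε^1.25·(LQ²/(gh_f))^4.75 + ν·Q^9.4·(L/(gh_f))^5.2]^0.04
LQ²/(gh_f) = 1.267; L/(gh_f) = 5.987
Term 1 = ε^1.25·(…)^4.75 = 4.27×10^-5; Term 2 = ν·Q^9.4·(…)^5.2 = 6.06×10^-6
D = 0.66·(4.27×10^-5 + 6.06×10^-6)^0.04 = 0.4437 m = 444 mm
Check: V = 2.98 m/s, Re = 1.62×10^6, f = 0.01542, h_f = 29.0 m ≈ 31.5 m ✓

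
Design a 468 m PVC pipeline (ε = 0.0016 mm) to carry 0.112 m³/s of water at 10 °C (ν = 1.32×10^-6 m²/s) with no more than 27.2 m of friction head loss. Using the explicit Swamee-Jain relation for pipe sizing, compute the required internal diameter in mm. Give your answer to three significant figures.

D ≈ 190 mm

Swamee-Jain (Type III): D = 0.66·[ε^1.25·(LQ²/(gh_f))^4.75 + ν·Q^9.4·(L/(gh_f))^5.2]^0.04
LQ²/(gh_f) = 0.02200; L/(gh_f) = 1.754
Term 1 = ε^1.25·(…)^4.75 = 7.62×10^-16; Term 2 = ν·Q^9.4·(…)^5.2 = 2.83×10^-14
D = 0.66·(7.62×10^-16 + 2.83×10^-14)^0.04 = 0.1897 m = 190 mm
Check: V = 3.96 m/s, Re = 5.69×10^5, f = 0.01294, h_f = 25.5 m ≈ 27.2 m ✓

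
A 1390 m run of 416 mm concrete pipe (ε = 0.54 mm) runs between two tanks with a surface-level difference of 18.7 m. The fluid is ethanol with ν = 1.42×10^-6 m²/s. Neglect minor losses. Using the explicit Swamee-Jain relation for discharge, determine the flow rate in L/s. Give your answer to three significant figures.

Q ≈ 308 L/s

Swamee-Jain (Type II): Q = -0.965·√(gD⁵h_f/L)·ln[ε/(3.7D) + √(3.17ν²L/(gD³h_f))]
√(gD⁵h_f/L) = √(9.81·0.416⁵·18.7/1390) = 0.04055
ε/(3.7D) = 3.51×10^-4; √(3.17ν²L/(gD³h_f)) = 2.59×10^-5
Q = -0.965·0.04055·ln(3.768×10^-4) = 0.3085 m³/s
Check: V = 2.27 m/s, Re = 6.65×10^5, f = 0.02143, h_f = 18.8 m ≈ 18.7 m ✓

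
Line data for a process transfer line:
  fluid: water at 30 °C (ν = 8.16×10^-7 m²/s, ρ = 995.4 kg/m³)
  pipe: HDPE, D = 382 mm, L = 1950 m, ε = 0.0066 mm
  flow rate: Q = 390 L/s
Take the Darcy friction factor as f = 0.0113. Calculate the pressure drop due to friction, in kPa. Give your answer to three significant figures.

V = 4Q/(πD²) = 4·0.390/(π·0.382²) = 3.403 m/s
h_f = f(L/D)V²/(2g) = 0.01130·(1950/0.382)·3.403²/(2·9.81) = 34.04 m
Δp = ρg·h_f = 995.4·9.81·34.04 = 332.4 kPa

Δp ≈ 332 kPa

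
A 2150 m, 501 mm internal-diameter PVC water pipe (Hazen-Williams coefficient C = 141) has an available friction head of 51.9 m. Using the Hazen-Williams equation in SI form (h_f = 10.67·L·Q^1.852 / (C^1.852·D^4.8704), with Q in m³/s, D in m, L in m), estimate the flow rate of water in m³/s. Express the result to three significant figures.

Rearranging: Q = [h_f·C^1.852·D^4.8704 / (10.67·L)]^(1/1.852)
Q = [51.9·141^1.852·0.501^4.8704 / (10.67·2150)]^0.540 = 0.8539 m³/s

Q ≈ 0.854 m³/s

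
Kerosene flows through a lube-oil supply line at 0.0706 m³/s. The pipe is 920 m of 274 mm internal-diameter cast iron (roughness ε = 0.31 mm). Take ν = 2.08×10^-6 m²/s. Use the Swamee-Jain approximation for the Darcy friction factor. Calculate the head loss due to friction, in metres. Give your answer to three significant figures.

h_f ≈ 5.40 m

V = 4Q/(πD²) = 4·0.0706/(π·0.274²) = 1.197 m/s
Re = VD/ν = 1.197·0.274/2.08×10^-6 = 1.58×10^5 → turbulent
ε/D = 0.31/274 = 0.00113
Swamee-Jain: f = 0.02201
h_f = f(L/D)V²/(2g) = 0.02201·(920/0.274)·1.197²/(2·9.81) = 5.400 m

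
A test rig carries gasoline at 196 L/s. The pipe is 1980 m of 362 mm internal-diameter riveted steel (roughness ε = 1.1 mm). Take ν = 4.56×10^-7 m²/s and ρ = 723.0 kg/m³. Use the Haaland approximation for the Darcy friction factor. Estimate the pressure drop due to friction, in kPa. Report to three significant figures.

V = 4Q/(πD²) = 4·0.196/(π·0.362²) = 1.904 m/s
Re = VD/ν = 1.904·0.362/4.56×10^-7 = 1.51×10^6 → turbulent
ε/D = 1.1/362 = 0.00304
Haaland: f = 0.02639
h_f = f(L/D)V²/(2g) = 0.02639·(1980/0.362)·1.904²/(2·9.81) = 26.68 m
Δp = ρg·h_f = 723.0·9.81·26.68 = 189.3 kPa

Δp ≈ 189 kPa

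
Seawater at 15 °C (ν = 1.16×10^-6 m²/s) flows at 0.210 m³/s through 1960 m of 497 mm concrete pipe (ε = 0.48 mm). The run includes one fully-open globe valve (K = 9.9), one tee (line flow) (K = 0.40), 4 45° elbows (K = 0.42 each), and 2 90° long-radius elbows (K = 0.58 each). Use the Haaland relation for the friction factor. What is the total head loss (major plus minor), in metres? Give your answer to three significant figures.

H_L ≈ 5.52 m

V = 4Q/(πD²) = 1.082 m/s; V²/2g = 0.05972 m
Re = 4.64×10^5, ε/D = 9.66×10^-4 → f = 0.02008 (Haaland)
Major: h_f = f(L/D)·V²/2g = 0.02008·3944·0.05972 = 4.730 m
Minor: ΣK = 13.1; h_m = ΣK·V²/2g = 0.7847 m
Total H_L = 4.730 + 0.7847 = 5.515 m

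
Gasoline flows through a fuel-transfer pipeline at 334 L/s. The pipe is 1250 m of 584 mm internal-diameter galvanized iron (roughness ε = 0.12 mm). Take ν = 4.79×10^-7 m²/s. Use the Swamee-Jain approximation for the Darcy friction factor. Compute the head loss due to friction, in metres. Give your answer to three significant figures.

h_f ≈ 2.47 m

V = 4Q/(πD²) = 4·0.334/(π·0.584²) = 1.247 m/s
Re = VD/ν = 1.247·0.584/4.79×10^-7 = 1.52×10^6 → turbulent
ε/D = 0.12/584 = 2.05×10^-4
Swamee-Jain: f = 0.01453
h_f = f(L/D)V²/(2g) = 0.01453·(1250/0.584)·1.247²/(2·9.81) = 2.465 m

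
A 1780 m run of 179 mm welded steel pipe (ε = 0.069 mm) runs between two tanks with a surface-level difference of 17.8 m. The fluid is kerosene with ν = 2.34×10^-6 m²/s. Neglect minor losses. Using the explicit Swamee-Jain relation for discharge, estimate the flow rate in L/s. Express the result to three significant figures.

Swamee-Jain (Type II): Q = -0.965·√(gD⁵h_f/L)·ln[ε/(3.7D) + √(3.17ν²L/(gD³h_f))]
√(gD⁵h_f/L) = √(9.81·0.179⁵·17.8/1780) = 0.004246
ε/(3.7D) = 1.04×10^-4; √(3.17ν²L/(gD³h_f)) = 1.76×10^-4
Q = -0.965·0.004246·ln(2.798×10^-4) = 0.03352 m³/s
Check: V = 1.33 m/s, Re = 1.02×10^5, f = 0.01985, h_f = 17.9 m ≈ 17.8 m ✓

Q ≈ 33.5 L/s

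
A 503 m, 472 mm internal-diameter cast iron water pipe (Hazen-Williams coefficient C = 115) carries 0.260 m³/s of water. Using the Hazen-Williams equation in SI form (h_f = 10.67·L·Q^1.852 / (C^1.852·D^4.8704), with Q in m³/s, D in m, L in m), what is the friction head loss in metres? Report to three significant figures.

h_f = 10.67·503·0.260^1.852 / (115^1.852·0.472^4.8704) = 2.617 m

h_f ≈ 2.62 m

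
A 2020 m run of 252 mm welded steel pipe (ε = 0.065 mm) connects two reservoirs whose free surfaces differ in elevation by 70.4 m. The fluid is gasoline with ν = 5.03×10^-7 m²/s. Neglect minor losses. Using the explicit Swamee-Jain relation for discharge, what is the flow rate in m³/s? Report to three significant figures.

Q ≈ 0.169 m³/s

Swamee-Jain (Type II): Q = -0.965·√(gD⁵h_f/L)·ln[ε/(3.7D) + √(3.17ν²L/(gD³h_f))]
√(gD⁵h_f/L) = √(9.81·0.252⁵·70.4/2020) = 0.01864
ε/(3.7D) = 6.97×10^-5; √(3.17ν²L/(gD³h_f)) = 1.21×10^-5
Q = -0.965·0.01864·ln(8.182×10^-5) = 0.1693 m³/s
Check: V = 3.39 m/s, Re = 1.70×10^6, f = 0.01505, h_f = 70.8 m ≈ 70.4 m ✓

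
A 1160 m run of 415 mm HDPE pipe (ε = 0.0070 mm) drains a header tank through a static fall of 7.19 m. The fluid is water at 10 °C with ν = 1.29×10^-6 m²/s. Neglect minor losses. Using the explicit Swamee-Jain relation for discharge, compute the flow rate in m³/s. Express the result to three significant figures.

Swamee-Jain (Type II): Q = -0.965·√(gD⁵h_f/L)·ln[ε/(3.7D) + √(3.17ν²L/(gD³h_f))]
√(gD⁵h_f/L) = √(9.81·0.415⁵·7.19/1160) = 0.02736
ε/(3.7D) = 4.56×10^-6; √(3.17ν²L/(gD³h_f)) = 3.48×10^-5
Q = -0.965·0.02736·ln(3.940×10^-5) = 0.2678 m³/s
Check: V = 1.98 m/s, Re = 6.37×10^5, f = 0.01285, h_f = 7.17 m ≈ 7.19 m ✓

Q ≈ 0.268 m³/s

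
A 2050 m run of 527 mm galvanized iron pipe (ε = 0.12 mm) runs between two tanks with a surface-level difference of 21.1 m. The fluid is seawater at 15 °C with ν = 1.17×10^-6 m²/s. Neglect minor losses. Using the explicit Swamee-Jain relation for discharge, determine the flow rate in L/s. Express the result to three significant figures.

Q ≈ 584 L/s

Swamee-Jain (Type II): Q = -0.965·√(gD⁵h_f/L)·ln[ε/(3.7D) + √(3.17ν²L/(gD³h_f))]
√(gD⁵h_f/L) = √(9.81·0.527⁵·21.1/2050) = 0.06407
ε/(3.7D) = 6.15×10^-5; √(3.17ν²L/(gD³h_f)) = 1.71×10^-5
Q = -0.965·0.06407·ln(7.868×10^-5) = 0.5842 m³/s
Check: V = 2.68 m/s, Re = 1.21×10^6, f = 0.01493, h_f = 21.2 m ≈ 21.1 m ✓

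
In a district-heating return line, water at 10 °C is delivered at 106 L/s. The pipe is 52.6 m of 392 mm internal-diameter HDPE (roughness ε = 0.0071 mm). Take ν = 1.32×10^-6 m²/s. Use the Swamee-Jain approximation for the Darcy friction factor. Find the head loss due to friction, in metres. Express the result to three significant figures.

h_f ≈ 0.0789 m

V = 4Q/(πD²) = 4·0.106/(π·0.392²) = 0.8783 m/s
Re = VD/ν = 0.8783·0.392/1.32×10^-6 = 2.61×10^5 → turbulent
ε/D = 0.0071/392 = 1.81×10^-5
Swamee-Jain: f = 0.01495
h_f = f(L/D)V²/(2g) = 0.01495·(52.6/0.392)·0.8783²/(2·9.81) = 0.07889 m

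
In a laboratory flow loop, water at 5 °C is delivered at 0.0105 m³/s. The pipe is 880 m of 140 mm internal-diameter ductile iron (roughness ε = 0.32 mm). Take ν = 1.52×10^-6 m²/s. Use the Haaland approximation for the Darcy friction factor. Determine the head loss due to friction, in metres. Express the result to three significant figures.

V = 4Q/(πD²) = 4·0.0105/(π·0.140²) = 0.6821 m/s
Re = VD/ν = 0.6821·0.140/1.52×10^-6 = 6.28×10^4 → turbulent
ε/D = 0.32/140 = 0.00229
Haaland: f = 0.02645
h_f = f(L/D)V²/(2g) = 0.02645·(880/0.140)·0.6821²/(2·9.81) = 3.943 m

h_f ≈ 3.94 m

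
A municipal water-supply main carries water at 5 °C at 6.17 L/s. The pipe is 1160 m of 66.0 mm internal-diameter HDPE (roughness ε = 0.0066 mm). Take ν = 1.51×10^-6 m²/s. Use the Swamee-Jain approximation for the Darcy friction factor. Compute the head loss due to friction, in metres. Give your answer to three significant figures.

V = 4Q/(πD²) = 4·0.00617/(π·0.0660²) = 1.803 m/s
Re = VD/ν = 1.803·0.0660/1.51×10^-6 = 7.88×10^4 → turbulent
ε/D = 0.0066/66.0 = 1.00×10^-4
Swamee-Jain: f = 0.01930
h_f = f(L/D)V²/(2g) = 0.01930·(1160/0.0660)·1.803²/(2·9.81) = 56.24 m

h_f ≈ 56.2 m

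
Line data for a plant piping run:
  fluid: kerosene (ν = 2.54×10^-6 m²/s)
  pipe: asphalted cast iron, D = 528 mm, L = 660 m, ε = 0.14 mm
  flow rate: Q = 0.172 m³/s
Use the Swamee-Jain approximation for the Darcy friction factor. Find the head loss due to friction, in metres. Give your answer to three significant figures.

V = 4Q/(πD²) = 4·0.172/(π·0.528²) = 0.7855 m/s
Re = VD/ν = 0.7855·0.528/2.54×10^-6 = 1.63×10^5 → turbulent
ε/D = 0.14/528 = 2.65×10^-4
Swamee-Jain: f = 0.01802
h_f = f(L/D)V²/(2g) = 0.01802·(660/0.528)·0.7855²/(2·9.81) = 0.7084 m

h_f ≈ 0.708 m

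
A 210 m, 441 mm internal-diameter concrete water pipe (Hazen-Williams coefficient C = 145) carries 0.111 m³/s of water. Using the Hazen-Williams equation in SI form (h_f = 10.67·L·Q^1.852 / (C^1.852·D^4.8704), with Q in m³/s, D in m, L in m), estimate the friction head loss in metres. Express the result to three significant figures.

h_f = 10.67·210·0.111^1.852 / (145^1.852·0.441^4.8704) = 0.2047 m

h_f ≈ 0.205 m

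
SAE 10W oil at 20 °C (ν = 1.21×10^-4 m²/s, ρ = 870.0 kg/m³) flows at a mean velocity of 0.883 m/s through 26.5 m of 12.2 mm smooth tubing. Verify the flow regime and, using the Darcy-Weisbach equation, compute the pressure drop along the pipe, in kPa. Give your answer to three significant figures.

Re = VD/ν = 0.883·0.01220/1.21×10^-4 = 89.0 → laminar (Re < 2300)
f = 64/Re = 0.7189
h_f = f(L/D)V²/(2g) = 0.7189·(26.5/0.01220)·0.883²/(2·9.81) = 62.05 m
Δp = ρg·h_f = 870.0·9.81·62.05 = 529.6 kPa

Δp ≈ 530 kPa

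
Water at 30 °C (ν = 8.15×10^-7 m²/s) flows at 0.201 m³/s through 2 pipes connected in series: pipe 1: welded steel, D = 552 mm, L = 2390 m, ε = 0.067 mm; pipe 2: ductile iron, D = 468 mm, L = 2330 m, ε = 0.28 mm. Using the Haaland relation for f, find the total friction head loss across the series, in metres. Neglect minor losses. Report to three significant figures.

Pipe 1: V = 0.8399 m/s, Re = 5.69×10^5, ε/D = 1.21×10^-4, f = 0.01431, h_1 = f(L/D)V²/2g = 2.227 m
Pipe 2: V = 1.168 m/s, Re = 6.71×10^5, ε/D = 5.98×10^-4, f = 0.01799, h_2 = f(L/D)V²/2g = 6.234 m
Series → Q common, losses add: H = Σh = 8.461 m

H ≈ 8.46 m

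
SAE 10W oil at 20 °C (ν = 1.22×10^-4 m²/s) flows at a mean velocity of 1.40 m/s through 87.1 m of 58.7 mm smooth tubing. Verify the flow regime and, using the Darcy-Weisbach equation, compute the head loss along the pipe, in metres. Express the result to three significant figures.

h_f ≈ 14.1 m

Re = VD/ν = 1.40·0.05870/1.22×10^-4 = 674 → laminar (Re < 2300)
f = 64/Re = 0.09501
h_f = f(L/D)V²/(2g) = 0.09501·(87.1/0.05870)·1.40²/(2·9.81) = 14.08 m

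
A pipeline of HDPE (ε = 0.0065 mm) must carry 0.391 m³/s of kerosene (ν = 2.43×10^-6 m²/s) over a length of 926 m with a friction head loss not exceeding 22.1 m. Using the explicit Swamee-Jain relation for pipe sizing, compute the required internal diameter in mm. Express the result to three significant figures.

Swamee-Jain (Type III): D = 0.66·[ε^1.25·(LQ²/(gh_f))^4.75 + ν·Q^9.4·(L/(gh_f))^5.2]^0.04
LQ²/(gh_f) = 0.6530; L/(gh_f) = 4.271
Term 1 = ε^1.25·(…)^4.75 = 4.33×10^-8; Term 2 = ν·Q^9.4·(…)^5.2 = 6.78×10^-7
D = 0.66·(4.33×10^-8 + 6.78×10^-7)^0.04 = 0.3749 m = 375 mm
Check: V = 3.54 m/s, Re = 5.47×10^5, f = 0.01317, h_f = 20.8 m ≈ 22.1 m ✓

D ≈ 375 mm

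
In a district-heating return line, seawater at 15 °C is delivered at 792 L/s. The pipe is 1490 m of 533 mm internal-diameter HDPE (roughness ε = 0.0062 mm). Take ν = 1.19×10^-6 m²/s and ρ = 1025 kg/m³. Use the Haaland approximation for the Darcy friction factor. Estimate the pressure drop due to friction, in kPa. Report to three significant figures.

Δp ≈ 199 kPa

V = 4Q/(πD²) = 4·0.792/(π·0.533²) = 3.550 m/s
Re = VD/ν = 3.550·0.533/1.19×10^-6 = 1.59×10^6 → turbulent
ε/D = 0.0062/533 = 1.16×10^-5
Haaland: f = 0.01103
h_f = f(L/D)V²/(2g) = 0.01103·(1490/0.533)·3.550²/(2·9.81) = 19.79 m
Δp = ρg·h_f = 1025·9.81·19.79 = 199.0 kPa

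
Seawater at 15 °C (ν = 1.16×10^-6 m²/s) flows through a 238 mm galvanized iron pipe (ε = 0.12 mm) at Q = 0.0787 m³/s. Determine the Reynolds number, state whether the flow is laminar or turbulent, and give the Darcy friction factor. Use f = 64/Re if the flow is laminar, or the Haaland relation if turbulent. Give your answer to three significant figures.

V = 4Q/(πD²) = 1.769 m/s
Re = VD/ν = 1.769·0.238/1.16×10^-6 = 3.63×10^5
Re > 4000 → turbulent; ε/D = 5.04×10^-4
Haaland: f = 0.01789

Re ≈ 3.63×10^5; turbulent; f ≈ 0.0179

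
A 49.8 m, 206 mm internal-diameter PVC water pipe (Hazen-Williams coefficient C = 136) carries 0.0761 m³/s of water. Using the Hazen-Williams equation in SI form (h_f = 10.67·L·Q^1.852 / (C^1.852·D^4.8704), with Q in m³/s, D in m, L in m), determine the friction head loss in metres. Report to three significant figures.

h_f ≈ 1.11 m

h_f = 10.67·49.8·0.0761^1.852 / (136^1.852·0.206^4.8704) = 1.107 m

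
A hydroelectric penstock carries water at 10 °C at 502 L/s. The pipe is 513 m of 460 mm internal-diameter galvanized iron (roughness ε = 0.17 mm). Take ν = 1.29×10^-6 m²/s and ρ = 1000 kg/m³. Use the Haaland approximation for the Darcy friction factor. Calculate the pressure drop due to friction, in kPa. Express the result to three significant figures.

V = 4Q/(πD²) = 4·0.502/(π·0.460²) = 3.021 m/s
Re = VD/ν = 3.021·0.460/1.29×10^-6 = 1.08×10^6 → turbulent
ε/D = 0.17/460 = 3.70×10^-4
Haaland: f = 0.01616
h_f = f(L/D)V²/(2g) = 0.01616·(513/0.460)·3.021²/(2·9.81) = 8.382 m
Δp = ρg·h_f = 1000·9.81·8.382 = 82.23 kPa

Δp ≈ 82.2 kPa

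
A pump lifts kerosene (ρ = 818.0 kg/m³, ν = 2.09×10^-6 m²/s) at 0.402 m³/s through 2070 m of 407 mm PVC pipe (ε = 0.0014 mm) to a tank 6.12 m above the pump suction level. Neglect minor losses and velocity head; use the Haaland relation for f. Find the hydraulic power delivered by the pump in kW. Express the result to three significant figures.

V = 4Q/(πD²) = 3.090 m/s; Re = 6.02×10^5; ε/D = 3.44×10^-6; f = 0.01268
h_f = f(L/D)V²/2g = 31.39 m
Total head H = z + h_f = 6.12 + 31.39 = 37.51 m
P_hyd = ρgQH = 818.0·9.81·0.402·37.51 = 121.0 kW

P_hyd ≈ 121 kW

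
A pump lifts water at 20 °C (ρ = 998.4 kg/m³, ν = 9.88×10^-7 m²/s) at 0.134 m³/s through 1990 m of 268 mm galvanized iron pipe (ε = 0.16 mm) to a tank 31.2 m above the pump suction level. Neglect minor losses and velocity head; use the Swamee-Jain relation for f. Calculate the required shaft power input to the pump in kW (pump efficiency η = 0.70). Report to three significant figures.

V = 4Q/(πD²) = 2.375 m/s; Re = 6.44×10^5; ε/D = 5.97×10^-4; f = 0.01817
h_f = f(L/D)V²/2g = 38.80 m
Total head H = z + h_f = 31.2 + 38.80 = 70.00 m
P_hyd = ρgQH = 998.4·9.81·0.134·70.00 = 91.87 kW
P_shaft = P_hyd/η = 91.87/0.70 = 131.2 kW

P_shaft ≈ 131 kW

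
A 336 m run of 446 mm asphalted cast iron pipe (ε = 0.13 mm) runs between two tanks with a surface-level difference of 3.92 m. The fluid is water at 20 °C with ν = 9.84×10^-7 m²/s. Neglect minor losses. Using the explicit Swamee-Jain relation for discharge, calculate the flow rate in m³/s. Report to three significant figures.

Q ≈ 0.401 m³/s

Swamee-Jain (Type II): Q = -0.965·√(gD⁵h_f/L)·ln[ε/(3.7D) + √(3.17ν²L/(gD³h_f))]
√(gD⁵h_f/L) = √(9.81·0.446⁵·3.92/336) = 0.04494
ε/(3.7D) = 7.88×10^-5; √(3.17ν²L/(gD³h_f)) = 1.74×10^-5
Q = -0.965·0.04494·ln(9.616×10^-5) = 0.4011 m³/s
Check: V = 2.57 m/s, Re = 1.16×10^6, f = 0.01558, h_f = 3.94 m ≈ 3.92 m ✓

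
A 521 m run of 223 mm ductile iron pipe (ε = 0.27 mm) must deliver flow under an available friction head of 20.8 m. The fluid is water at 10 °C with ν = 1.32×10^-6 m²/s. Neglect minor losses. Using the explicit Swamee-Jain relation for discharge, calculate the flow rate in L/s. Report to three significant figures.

Swamee-Jain (Type II): Q = -0.965·√(gD⁵h_f/L)·ln[ε/(3.7D) + √(3.17ν²L/(gD³h_f))]
√(gD⁵h_f/L) = √(9.81·0.223⁵·20.8/521) = 0.01470
ε/(3.7D) = 3.27×10^-4; √(3.17ν²L/(gD³h_f)) = 3.57×10^-5
Q = -0.965·0.01470·ln(3.629×10^-4) = 0.1123 m³/s
Check: V = 2.88 m/s, Re = 4.86×10^5, f = 0.02124, h_f = 20.9 m ≈ 20.8 m ✓

Q ≈ 112 L/s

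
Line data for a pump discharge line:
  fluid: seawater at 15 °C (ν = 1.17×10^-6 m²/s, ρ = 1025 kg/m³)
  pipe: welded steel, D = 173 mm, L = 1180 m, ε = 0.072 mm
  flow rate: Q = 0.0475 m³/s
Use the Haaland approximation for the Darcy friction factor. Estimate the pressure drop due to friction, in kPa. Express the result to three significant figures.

V = 4Q/(πD²) = 4·0.0475/(π·0.173²) = 2.021 m/s
Re = VD/ν = 2.021·0.173/1.17×10^-6 = 2.99×10^5 → turbulent
ε/D = 0.072/173 = 4.16×10^-4
Haaland: f = 0.01757
h_f = f(L/D)V²/(2g) = 0.01757·(1180/0.173)·2.021²/(2·9.81) = 24.95 m
Δp = ρg·h_f = 1025·9.81·24.95 = 250.9 kPa

Δp ≈ 251 kPa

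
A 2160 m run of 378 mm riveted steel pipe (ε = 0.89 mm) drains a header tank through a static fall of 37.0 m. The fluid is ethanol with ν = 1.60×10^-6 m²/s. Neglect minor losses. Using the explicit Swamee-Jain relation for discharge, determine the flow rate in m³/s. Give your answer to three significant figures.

Q ≈ 0.254 m³/s

Swamee-Jain (Type II): Q = -0.965·√(gD⁵h_f/L)·ln[ε/(3.7D) + √(3.17ν²L/(gD³h_f))]
√(gD⁵h_f/L) = √(9.81·0.378⁵·37.0/2160) = 0.03601
ε/(3.7D) = 6.36×10^-4; √(3.17ν²L/(gD³h_f)) = 2.99×10^-5
Q = -0.965·0.03601·ln(6.663×10^-4) = 0.2542 m³/s
Check: V = 2.26 m/s, Re = 5.35×10^5, f = 0.02488, h_f = 37.2 m ≈ 37.0 m ✓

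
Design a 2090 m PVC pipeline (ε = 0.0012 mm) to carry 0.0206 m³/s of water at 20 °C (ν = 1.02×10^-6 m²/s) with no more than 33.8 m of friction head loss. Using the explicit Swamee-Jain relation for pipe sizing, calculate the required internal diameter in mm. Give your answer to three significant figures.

D ≈ 130 mm

Swamee-Jain (Type III): D = 0.66·[ε^1.25·(LQ²/(gh_f))^4.75 + ν·Q^9.4·(L/(gh_f))^5.2]^0.04
LQ²/(gh_f) = 0.002675; L/(gh_f) = 6.303
Term 1 = ε^1.25·(…)^4.75 = 2.39×10^-20; Term 2 = ν·Q^9.4·(…)^5.2 = 2.07×10^-18
D = 0.66·(2.39×10^-20 + 2.07×10^-18)^0.04 = 0.1295 m = 130 mm
Check: V = 1.56 m/s, Re = 1.99×10^5, f = 0.01564, h_f = 31.4 m ≈ 33.8 m ✓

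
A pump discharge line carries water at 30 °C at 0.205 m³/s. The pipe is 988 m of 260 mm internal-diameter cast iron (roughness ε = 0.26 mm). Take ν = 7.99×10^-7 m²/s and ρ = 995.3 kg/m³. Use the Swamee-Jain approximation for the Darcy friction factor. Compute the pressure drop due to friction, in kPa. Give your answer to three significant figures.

V = 4Q/(πD²) = 4·0.205/(π·0.260²) = 3.861 m/s
Re = VD/ν = 3.861·0.260/7.99×10^-7 = 1.26×10^6 → turbulent
ε/D = 0.26/260 = 0.00100
Swamee-Jain: f = 0.01996
h_f = f(L/D)V²/(2g) = 0.01996·(988/0.260)·3.861²/(2·9.81) = 57.63 m
Δp = ρg·h_f = 995.3·9.81·57.63 = 562.7 kPa

Δp ≈ 563 kPa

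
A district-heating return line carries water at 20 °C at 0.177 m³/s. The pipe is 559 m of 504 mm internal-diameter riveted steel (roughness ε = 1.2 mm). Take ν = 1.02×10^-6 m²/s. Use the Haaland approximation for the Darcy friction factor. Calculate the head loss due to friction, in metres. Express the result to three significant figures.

h_f ≈ 1.11 m

V = 4Q/(πD²) = 4·0.177/(π·0.504²) = 0.8872 m/s
Re = VD/ν = 0.8872·0.504/1.02×10^-6 = 4.38×10^5 → turbulent
ε/D = 1.2/504 = 0.00238
Haaland: f = 0.02492
h_f = f(L/D)V²/(2g) = 0.02492·(559/0.504)·0.8872²/(2·9.81) = 1.109 m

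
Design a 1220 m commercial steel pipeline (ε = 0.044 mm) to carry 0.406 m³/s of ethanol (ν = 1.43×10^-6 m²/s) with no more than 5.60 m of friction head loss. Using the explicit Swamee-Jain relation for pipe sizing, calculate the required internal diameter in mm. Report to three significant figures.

Swamee-Jain (Type III): D = 0.66·[ε^1.25·(LQ²/(gh_f))^4.75 + ν·Q^9.4·(L/(gh_f))^5.2]^0.04
LQ²/(gh_f) = 3.661; L/(gh_f) = 22.21
Term 1 = ε^1.25·(…)^4.75 = 0.00170; Term 2 = ν·Q^9.4·(…)^5.2 = 0.00300
D = 0.66·(0.00170 + 0.00300)^0.04 = 0.5327 m = 533 mm
Check: V = 1.82 m/s, Re = 6.79×10^5, f = 0.01376, h_f = 5.33 m ≈ 5.60 m ✓

D ≈ 533 mm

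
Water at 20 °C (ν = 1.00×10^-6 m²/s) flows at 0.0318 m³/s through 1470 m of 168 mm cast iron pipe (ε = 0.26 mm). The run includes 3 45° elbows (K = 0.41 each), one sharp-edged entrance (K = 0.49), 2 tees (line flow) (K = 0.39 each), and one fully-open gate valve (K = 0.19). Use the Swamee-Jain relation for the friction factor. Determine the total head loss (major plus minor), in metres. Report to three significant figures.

H_L ≈ 21.3 m

V = 4Q/(πD²) = 1.435 m/s; V²/2g = 0.1049 m
Re = 2.41×10^5, ε/D = 0.00155 → f = 0.02295 (Swamee-Jain)
Major: h_f = f(L/D)·V²/2g = 0.02295·8750·0.1049 = 21.06 m
Minor: ΣK = 2.69; h_m = ΣK·V²/2g = 0.2822 m
Total H_L = 21.06 + 0.2822 = 21.34 m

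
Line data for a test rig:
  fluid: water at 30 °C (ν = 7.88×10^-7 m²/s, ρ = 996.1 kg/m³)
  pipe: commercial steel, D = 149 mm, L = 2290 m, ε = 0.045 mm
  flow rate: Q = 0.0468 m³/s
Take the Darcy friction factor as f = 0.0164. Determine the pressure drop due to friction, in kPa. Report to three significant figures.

V = 4Q/(πD²) = 4·0.0468/(π·0.149²) = 2.684 m/s
h_f = f(L/D)V²/(2g) = 0.01640·(2290/0.149)·2.684²/(2·9.81) = 92.55 m
Δp = ρg·h_f = 996.1·9.81·92.55 = 904.3 kPa

Δp ≈ 904 kPa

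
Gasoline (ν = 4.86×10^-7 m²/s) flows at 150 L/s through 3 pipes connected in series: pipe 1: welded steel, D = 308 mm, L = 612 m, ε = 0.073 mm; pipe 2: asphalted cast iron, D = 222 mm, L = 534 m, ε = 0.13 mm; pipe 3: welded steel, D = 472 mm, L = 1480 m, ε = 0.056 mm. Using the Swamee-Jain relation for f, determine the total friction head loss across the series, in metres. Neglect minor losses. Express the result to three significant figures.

Pipe 1: V = 2.013 m/s, Re = 1.28×10^6, ε/D = 2.37×10^-4, f = 0.01499, h_1 = f(L/D)V²/2g = 6.153 m
Pipe 2: V = 3.875 m/s, Re = 1.77×10^6, ε/D = 5.86×10^-4, f = 0.01764, h_2 = f(L/D)V²/2g = 32.48 m
Pipe 3: V = 0.8573 m/s, Re = 8.33×10^5, ε/D = 1.19×10^-4, f = 0.01398, h_3 = f(L/D)V²/2g = 1.642 m
Series → Q common, losses add: H = Σh = 40.27 m

H ≈ 40.3 m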